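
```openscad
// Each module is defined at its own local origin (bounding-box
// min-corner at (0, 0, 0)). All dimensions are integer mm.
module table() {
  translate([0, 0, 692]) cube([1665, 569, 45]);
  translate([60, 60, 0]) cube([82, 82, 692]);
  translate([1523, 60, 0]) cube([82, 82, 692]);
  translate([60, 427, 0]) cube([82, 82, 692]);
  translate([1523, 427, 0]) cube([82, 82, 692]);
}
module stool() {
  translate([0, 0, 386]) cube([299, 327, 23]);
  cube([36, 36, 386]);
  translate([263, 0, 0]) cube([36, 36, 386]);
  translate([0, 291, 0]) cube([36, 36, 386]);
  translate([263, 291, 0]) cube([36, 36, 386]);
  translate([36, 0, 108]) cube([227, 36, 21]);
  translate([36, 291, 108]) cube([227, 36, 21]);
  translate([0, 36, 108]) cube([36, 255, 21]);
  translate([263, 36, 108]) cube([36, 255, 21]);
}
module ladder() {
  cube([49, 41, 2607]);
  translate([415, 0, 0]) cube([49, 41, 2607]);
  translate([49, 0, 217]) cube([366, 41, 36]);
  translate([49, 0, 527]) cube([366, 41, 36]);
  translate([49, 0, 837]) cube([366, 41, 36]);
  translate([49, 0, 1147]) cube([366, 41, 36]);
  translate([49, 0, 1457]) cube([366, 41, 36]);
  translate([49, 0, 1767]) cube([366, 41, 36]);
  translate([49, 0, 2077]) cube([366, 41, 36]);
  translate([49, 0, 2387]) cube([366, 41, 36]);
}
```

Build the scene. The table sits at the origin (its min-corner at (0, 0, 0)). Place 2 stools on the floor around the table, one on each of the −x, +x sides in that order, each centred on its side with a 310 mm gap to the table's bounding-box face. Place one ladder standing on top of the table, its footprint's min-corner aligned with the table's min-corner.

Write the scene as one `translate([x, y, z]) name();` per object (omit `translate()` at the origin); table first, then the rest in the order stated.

table();
translate([-609, 121, 0]) stool();
translate([1975, 121, 0]) stool();
translate([0, 0, 737]) ladder();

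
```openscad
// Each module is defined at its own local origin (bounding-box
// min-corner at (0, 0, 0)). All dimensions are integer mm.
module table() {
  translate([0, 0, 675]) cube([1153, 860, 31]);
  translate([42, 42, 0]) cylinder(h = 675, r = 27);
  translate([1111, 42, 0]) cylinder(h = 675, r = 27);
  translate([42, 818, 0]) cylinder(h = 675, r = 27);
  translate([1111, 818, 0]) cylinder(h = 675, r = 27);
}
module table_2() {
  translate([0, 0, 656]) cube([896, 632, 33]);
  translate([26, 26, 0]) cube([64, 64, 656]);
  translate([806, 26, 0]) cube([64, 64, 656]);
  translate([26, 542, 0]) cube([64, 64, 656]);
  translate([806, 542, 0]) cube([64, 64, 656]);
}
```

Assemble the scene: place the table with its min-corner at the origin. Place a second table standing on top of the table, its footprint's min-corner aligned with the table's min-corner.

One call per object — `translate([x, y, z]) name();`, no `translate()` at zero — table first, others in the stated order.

table();
translate([0, 0, 706]) table_2();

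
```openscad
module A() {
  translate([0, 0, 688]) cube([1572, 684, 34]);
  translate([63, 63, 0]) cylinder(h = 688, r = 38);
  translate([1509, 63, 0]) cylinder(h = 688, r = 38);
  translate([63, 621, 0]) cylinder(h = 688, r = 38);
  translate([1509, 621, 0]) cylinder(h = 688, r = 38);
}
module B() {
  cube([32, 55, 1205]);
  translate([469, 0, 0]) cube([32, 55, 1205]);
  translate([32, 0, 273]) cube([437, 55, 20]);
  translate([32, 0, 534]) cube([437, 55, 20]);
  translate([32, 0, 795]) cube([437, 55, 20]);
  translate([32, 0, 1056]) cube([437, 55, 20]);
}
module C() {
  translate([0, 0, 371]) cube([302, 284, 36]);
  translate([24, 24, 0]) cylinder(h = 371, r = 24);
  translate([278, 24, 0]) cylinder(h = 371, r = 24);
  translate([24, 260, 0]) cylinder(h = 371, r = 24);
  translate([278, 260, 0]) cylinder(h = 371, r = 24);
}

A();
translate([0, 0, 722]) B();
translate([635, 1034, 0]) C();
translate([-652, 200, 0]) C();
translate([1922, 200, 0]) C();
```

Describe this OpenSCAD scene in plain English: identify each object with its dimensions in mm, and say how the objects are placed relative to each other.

A is a table with a 1572×684 mm rectangular top, 34 mm thick, top surface at z = 722 mm, supported by four round legs of 76 mm diameter, each leg's bounding box inset 25 mm from the nearest pair of top edges, running from the floor.

B is a wooden ladder with two side rails of 32×55 mm section and 1205 mm height, set 501 mm apart overall. Between them run 4 rectangular rungs (55 mm deep, 20 mm thick), front faces flush with the rails' −y face. The bottom of the first rung is 273 mm above the floor and each subsequent rung is 261 mm higher than the one below.

C is a simple wooden stool: a rectangular seat 302 mm (x) by 284 mm (y), 36 mm thick, top face at z = 407 mm, on four round legs, each 48 mm in diameter. The legs rest on z = 0, each leg's axis is inset half a diameter from the nearest pair of seat edges (so the leg's bounding box is flush with the corner).

The ladder is on top of the table. Three stools sit around the table at the +y, −x, +x sides.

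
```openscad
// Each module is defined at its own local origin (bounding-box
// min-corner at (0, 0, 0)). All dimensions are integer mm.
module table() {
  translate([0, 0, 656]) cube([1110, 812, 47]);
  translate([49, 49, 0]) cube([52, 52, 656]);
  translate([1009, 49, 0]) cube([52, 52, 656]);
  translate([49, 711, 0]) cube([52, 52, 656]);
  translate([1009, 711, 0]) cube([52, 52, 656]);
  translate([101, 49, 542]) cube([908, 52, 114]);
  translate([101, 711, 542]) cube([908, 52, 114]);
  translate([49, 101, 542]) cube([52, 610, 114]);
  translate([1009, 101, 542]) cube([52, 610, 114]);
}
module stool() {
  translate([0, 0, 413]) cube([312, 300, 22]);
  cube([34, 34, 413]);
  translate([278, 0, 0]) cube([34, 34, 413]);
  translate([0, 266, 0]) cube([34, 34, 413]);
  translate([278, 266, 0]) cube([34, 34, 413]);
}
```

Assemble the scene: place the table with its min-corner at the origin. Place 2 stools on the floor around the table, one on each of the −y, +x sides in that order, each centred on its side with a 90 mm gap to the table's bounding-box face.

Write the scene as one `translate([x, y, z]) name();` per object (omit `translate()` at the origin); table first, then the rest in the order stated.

table();
translate([399, -390, 0]) stool();
translate([1200, 256, 0]) stool();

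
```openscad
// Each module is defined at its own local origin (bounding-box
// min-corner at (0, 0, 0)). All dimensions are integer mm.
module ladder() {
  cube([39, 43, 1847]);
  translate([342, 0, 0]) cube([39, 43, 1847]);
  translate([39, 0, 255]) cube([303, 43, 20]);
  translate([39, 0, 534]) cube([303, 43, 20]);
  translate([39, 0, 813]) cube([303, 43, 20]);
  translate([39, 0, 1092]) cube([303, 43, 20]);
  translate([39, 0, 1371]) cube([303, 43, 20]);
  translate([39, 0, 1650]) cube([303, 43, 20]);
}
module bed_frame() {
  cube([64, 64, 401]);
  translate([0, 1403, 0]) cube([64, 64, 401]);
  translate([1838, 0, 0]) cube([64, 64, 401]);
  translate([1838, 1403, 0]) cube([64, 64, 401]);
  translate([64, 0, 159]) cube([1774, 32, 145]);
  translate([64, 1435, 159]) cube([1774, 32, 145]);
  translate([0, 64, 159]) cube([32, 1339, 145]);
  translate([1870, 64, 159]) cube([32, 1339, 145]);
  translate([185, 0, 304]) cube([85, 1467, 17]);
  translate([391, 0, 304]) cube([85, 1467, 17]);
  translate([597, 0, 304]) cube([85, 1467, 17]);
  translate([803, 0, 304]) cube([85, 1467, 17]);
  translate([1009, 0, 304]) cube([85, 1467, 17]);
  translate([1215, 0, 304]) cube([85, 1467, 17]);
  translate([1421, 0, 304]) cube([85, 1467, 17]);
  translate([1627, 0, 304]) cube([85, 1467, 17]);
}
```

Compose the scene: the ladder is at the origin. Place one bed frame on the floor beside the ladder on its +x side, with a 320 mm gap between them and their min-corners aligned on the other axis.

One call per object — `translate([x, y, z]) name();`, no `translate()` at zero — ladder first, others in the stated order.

ladder();
translate([701, 0, 0]) bed_frame();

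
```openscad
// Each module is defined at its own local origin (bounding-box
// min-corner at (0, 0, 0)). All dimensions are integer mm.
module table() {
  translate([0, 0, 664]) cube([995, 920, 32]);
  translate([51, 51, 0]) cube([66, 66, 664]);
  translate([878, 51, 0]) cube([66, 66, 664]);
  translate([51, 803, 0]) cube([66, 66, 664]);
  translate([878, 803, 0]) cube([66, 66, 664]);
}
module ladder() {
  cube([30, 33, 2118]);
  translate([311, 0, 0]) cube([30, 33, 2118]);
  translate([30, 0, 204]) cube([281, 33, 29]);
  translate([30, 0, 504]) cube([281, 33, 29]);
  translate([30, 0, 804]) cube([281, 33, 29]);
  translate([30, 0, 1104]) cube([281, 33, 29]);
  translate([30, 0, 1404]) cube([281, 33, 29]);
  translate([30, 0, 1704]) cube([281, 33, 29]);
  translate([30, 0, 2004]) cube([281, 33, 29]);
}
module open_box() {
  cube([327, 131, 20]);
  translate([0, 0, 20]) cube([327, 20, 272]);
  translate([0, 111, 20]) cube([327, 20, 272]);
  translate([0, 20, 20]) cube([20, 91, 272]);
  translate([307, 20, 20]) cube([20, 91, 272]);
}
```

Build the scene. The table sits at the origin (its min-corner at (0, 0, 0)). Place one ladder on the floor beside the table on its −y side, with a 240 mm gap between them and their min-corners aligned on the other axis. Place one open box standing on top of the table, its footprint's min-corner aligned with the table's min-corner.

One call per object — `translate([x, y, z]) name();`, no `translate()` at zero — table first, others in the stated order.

table();
translate([0, -273, 0]) ladder();
translate([0, 0, 696]) open_box();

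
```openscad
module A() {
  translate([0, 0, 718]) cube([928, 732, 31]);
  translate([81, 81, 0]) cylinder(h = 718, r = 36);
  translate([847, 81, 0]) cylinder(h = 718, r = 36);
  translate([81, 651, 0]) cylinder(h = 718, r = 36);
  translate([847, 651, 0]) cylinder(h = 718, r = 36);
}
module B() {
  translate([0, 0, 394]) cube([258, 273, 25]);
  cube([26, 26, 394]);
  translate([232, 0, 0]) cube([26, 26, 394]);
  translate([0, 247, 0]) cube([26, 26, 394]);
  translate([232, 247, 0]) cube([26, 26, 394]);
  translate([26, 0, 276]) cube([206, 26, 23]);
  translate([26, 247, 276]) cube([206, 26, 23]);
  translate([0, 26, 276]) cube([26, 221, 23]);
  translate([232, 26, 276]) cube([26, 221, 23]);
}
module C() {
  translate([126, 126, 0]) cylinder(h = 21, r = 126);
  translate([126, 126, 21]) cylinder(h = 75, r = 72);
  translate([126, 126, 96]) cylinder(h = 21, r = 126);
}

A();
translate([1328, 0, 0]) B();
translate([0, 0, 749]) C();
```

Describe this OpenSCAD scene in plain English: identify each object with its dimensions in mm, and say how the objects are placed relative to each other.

A is a table: top 928 mm (x) × 732 mm (y), 31 mm thick, upper face at z = 749 mm, on four round legs of 72 mm diameter, each leg's bounding box inset 45 mm from the nearest pair of top edges, running from z = 0 to the bottom of the top.

B is a four-legged stool. The seat is 258×273 mm, 25 mm thick, top at z = 419 mm. It stands on four square legs, each 26×26 mm in cross-section, from z = 0 to the seat underside, each flush with a corner of the seat. Four stretchers, 26 mm wide and 23 mm tall, connect adjacent legs with their undersides at z = 276 mm, each running between the inner faces of the legs it joins and aligned with the legs' outer faces on the other axis.

C is a spool: two coaxial disc flanges of radius 126 mm and thickness 21 mm, joined by a core cylinder of radius 72 mm and height 75 mm. The lower flange rests on z = 0 and the three cylinders share a vertical axis.

The stool is on the floor beside the table on its +x side. The spool is on top of the table.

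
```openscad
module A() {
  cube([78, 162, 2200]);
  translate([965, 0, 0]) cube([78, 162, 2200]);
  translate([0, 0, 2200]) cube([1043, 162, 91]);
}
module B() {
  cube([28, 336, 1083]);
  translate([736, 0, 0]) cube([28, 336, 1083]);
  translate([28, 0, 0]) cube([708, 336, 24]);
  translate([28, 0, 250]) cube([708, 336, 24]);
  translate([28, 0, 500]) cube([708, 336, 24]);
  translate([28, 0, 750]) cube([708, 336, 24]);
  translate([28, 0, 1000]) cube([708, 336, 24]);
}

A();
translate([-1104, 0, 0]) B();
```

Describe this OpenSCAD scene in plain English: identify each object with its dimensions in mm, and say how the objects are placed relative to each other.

A is a rectangular door frame: two vertical jambs of 78×162 mm section, 2200 mm tall, with a clear opening 887 mm wide between their inner faces. A header 91 mm tall and 162 mm deep lies on top of the jambs and spans the full outside width.

B is a bookshelf 764 mm wide overall, 336 mm deep and 1083 mm tall. The two sides are 28 mm thick vertical panels. 5 horizontal shelves of 24 mm thickness span between the inner faces of the sides; the lowest shelf sits on the floor and shelves are stacked with a clear vertical gap of 226 mm between each pair.

The bookshelf is on the floor beside the door frame on its −x side.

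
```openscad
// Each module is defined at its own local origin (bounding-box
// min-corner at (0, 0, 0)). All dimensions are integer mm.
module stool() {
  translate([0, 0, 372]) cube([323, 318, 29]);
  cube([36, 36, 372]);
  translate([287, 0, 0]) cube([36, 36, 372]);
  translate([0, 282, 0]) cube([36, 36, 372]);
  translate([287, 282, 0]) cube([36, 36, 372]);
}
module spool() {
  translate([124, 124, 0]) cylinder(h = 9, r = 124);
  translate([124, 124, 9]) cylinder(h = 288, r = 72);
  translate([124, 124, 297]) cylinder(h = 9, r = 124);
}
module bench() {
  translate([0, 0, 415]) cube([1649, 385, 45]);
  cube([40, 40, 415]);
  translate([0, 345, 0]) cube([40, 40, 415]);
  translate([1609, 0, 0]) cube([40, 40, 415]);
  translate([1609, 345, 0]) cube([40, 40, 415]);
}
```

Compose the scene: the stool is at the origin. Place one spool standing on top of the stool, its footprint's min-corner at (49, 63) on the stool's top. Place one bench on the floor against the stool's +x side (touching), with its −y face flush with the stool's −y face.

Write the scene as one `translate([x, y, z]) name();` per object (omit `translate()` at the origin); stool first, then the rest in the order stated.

stool();
translate([49, 63, 401]) spool();
translate([323, 0, 0]) bench();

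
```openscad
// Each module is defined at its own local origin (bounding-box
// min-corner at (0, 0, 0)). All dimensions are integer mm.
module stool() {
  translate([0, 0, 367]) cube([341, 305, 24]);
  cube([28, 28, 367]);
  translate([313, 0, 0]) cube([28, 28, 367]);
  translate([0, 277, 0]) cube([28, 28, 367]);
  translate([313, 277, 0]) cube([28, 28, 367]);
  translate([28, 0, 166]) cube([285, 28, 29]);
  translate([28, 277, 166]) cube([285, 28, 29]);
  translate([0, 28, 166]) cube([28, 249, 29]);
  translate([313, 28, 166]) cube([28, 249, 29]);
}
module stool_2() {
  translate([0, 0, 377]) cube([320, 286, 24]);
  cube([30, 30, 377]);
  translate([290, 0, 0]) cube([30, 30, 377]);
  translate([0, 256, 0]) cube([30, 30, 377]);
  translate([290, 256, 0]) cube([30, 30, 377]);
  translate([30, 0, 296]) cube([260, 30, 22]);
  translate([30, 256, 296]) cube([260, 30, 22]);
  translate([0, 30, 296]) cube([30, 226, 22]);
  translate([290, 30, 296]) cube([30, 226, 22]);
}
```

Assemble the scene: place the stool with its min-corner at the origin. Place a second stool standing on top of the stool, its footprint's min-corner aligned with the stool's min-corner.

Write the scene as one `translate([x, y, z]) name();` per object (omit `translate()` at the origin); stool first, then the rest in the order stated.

stool();
translate([0, 0, 391]) stool_2();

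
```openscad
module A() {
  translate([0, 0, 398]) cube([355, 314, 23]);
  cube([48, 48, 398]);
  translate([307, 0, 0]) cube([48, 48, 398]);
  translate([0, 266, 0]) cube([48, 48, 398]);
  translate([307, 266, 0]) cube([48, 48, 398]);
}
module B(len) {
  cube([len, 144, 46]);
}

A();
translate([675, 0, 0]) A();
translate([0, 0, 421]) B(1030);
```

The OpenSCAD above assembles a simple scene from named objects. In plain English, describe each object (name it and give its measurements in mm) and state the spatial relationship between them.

A is a four-legged stool. The seat is a 355×314×23 mm slab whose top surface is at z = 421 mm; four square legs, each 48×48 mm in cross-section, run from the floor (z = 0) to the underside of the seat, each flush with a corner of the seat.

B is a rectangular beam 1030 mm long (x), 144 mm deep (y), 46 mm thick (z).

The beam spans the tops of two stools placed 320 mm apart, resting at z = 421 mm.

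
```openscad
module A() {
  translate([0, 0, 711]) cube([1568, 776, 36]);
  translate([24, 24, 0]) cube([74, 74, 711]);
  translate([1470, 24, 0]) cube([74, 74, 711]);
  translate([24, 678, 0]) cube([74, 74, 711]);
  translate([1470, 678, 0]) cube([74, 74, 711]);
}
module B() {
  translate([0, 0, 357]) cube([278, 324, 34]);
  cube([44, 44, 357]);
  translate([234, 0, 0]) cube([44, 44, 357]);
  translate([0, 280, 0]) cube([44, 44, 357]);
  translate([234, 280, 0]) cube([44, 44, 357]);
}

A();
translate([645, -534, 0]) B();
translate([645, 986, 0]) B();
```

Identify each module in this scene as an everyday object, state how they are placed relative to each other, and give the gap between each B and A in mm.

Each stool's nearest face is 210 mm from the table's bounding box.

A is a table. B is a stool. Two stools sit around the table at the −y, +y sides. The gap between each stool and the table is 210 mm.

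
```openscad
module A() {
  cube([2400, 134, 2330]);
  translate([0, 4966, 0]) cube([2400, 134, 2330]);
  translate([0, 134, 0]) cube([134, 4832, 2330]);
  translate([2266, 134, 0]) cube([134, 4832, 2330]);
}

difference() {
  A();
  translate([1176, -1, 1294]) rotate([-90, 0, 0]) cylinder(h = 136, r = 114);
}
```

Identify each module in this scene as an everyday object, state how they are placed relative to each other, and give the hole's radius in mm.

The subtracted cylinder has r = 114 mm.

A is a house frame. The house frame has a circular hole through its front wall. The hole's radius is 114 mm.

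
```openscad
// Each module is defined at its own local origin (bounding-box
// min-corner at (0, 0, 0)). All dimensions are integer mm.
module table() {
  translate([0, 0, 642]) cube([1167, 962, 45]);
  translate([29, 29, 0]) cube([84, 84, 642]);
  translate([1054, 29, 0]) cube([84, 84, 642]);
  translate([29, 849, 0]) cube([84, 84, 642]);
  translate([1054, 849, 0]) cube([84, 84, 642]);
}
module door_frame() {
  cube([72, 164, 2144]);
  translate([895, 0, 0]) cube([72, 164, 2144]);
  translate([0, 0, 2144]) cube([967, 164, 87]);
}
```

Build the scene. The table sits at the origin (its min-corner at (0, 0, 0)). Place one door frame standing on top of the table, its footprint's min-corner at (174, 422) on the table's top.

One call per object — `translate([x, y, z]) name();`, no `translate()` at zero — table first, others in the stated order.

table();
translate([174, 422, 687]) door_frame();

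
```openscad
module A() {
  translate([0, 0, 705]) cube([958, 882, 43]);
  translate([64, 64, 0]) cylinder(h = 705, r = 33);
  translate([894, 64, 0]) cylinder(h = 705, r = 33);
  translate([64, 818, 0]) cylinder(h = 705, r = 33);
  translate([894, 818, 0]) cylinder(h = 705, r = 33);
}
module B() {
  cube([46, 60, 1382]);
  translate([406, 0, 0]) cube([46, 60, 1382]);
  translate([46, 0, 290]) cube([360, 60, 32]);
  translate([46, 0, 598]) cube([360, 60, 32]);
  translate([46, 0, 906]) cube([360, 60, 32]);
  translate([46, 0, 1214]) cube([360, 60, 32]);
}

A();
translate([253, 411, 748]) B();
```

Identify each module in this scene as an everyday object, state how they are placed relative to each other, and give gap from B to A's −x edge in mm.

The ladder's min-x is at 253; the table's min-x is 0; gap = 253 mm.

A is a table. B is a ladder. The ladder is on top of the table, centred. The gap from the ladder to the table's −x edge is 253 mm.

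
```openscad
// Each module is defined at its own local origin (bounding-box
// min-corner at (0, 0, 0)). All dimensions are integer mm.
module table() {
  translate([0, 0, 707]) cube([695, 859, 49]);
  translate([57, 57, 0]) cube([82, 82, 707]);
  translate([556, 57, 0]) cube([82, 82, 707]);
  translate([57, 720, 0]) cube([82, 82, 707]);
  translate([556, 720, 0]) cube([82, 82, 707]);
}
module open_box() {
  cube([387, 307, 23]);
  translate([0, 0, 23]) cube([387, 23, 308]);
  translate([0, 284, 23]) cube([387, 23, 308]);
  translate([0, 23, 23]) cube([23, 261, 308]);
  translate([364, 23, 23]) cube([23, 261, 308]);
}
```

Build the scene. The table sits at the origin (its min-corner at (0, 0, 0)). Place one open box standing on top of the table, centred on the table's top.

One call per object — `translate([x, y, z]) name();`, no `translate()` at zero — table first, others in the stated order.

table();
translate([154, 276, 756]) open_box();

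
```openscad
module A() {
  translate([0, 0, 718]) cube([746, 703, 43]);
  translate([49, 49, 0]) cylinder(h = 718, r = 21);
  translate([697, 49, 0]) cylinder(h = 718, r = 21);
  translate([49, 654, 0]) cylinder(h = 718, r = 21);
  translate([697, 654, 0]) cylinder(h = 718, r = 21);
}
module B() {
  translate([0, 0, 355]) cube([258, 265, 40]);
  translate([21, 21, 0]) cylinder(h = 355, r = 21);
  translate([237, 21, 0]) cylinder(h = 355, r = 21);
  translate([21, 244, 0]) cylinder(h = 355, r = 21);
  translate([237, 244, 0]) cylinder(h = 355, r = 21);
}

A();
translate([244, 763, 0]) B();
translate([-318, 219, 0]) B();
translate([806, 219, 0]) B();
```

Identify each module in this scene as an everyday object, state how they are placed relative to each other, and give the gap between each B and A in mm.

A is a table. B is a stool. Three stools sit around the table at the +y, −x, +x sides. The gap between each stool and the table is 60 mm.

Each stool's nearest face is 60 mm from the table's bounding box.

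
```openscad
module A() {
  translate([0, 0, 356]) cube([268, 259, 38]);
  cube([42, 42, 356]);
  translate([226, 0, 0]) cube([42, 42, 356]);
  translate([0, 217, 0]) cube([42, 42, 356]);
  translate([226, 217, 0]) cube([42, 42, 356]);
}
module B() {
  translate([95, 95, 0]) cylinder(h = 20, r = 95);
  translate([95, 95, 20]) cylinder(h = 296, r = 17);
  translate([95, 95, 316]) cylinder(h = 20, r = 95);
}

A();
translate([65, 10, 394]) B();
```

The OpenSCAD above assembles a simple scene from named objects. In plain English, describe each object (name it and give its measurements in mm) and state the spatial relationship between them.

A is a four-legged stool. The seat is a 268×259×38 mm slab whose top surface is at z = 394 mm; four square legs, each 42×42 mm in cross-section, run from the floor (z = 0) to the underside of the seat, each flush with a corner of the seat.

B is a spool: two coaxial disc flanges of radius 95 mm and thickness 20 mm, joined by a core cylinder of radius 17 mm and height 296 mm. The lower flange rests on z = 0 and the three cylinders share a vertical axis.

The spool is on top of the stool.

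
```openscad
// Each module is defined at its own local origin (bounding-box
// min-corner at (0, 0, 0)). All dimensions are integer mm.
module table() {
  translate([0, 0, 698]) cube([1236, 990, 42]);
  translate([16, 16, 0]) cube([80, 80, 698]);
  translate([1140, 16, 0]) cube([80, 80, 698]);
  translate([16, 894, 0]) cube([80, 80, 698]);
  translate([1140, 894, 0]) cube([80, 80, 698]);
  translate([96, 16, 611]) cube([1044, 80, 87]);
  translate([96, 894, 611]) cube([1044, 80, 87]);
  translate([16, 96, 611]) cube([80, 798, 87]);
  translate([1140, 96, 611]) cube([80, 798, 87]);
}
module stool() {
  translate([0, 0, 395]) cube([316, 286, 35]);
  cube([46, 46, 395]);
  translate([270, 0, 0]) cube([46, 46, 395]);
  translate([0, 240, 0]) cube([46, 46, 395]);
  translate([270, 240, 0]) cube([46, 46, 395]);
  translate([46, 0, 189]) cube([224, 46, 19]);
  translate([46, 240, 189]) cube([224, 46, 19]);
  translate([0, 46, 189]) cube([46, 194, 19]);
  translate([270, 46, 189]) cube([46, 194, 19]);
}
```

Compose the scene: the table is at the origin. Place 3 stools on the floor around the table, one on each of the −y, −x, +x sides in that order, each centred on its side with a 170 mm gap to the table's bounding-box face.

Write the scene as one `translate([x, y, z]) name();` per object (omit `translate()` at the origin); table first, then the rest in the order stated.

table();
translate([460, -456, 0]) stool();
translate([-486, 352, 0]) stool();
translate([1406, 352, 0]) stool();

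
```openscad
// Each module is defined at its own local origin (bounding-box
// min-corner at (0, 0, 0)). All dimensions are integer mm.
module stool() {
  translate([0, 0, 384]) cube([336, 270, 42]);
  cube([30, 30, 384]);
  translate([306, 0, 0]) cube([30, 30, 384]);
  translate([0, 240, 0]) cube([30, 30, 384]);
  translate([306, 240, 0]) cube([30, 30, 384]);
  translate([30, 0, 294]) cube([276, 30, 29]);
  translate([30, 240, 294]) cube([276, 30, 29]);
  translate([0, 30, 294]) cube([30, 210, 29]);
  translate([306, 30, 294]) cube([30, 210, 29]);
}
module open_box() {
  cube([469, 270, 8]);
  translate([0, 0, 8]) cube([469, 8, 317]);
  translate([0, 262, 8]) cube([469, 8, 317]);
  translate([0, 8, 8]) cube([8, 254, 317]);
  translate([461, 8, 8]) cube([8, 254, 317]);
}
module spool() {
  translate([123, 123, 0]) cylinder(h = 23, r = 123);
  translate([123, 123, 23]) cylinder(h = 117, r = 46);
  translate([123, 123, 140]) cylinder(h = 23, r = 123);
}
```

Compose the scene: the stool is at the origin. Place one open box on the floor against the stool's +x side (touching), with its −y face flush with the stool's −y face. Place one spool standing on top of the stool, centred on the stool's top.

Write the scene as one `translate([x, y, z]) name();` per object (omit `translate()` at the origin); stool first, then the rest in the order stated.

stool();
translate([336, 0, 0]) open_box();
translate([45, 12, 426]) spool();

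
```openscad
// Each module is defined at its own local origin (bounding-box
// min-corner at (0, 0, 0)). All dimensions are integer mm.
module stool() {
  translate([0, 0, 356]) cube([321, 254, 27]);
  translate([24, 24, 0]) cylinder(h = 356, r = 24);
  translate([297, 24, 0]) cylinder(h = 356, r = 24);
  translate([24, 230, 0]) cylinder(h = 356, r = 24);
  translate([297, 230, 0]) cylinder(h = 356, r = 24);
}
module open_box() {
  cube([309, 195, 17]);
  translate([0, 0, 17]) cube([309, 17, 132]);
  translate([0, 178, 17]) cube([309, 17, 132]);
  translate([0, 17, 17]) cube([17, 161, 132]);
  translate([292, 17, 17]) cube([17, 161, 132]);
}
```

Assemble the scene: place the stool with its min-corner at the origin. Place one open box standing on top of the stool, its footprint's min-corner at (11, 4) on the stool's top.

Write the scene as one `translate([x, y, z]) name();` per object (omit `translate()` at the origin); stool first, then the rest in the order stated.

stool();
translate([11, 4, 383]) open_box();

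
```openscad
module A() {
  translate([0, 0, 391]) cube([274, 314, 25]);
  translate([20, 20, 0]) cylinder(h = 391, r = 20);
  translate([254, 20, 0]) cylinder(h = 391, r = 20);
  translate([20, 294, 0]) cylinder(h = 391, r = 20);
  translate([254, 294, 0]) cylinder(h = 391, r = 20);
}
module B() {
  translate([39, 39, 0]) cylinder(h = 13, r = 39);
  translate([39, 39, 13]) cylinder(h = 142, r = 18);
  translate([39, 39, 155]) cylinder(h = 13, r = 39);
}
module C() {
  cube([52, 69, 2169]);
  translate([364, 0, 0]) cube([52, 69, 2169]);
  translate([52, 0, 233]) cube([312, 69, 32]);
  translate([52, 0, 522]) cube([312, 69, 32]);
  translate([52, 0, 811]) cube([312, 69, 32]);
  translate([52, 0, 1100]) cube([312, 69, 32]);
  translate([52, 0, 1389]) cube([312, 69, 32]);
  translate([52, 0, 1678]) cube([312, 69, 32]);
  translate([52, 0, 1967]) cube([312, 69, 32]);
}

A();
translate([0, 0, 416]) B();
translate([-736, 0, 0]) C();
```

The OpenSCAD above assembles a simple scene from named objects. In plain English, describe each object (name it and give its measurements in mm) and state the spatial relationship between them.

A is a simple wooden stool: a rectangular seat 274 mm (x) by 314 mm (y), 25 mm thick, top face at z = 416 mm, on four round legs, each 40 mm in diameter. The legs rest on z = 0, each leg's axis is inset half a diameter from the nearest pair of seat edges (so the leg's bounding box is flush with the corner).

B is a spool: two coaxial disc flanges of radius 39 mm and thickness 13 mm, joined by a core cylinder of radius 18 mm and height 142 mm. The lower flange rests on z = 0 and the three cylinders share a vertical axis.

C is a wooden ladder with two side rails of 52×69 mm section and 2169 mm height, set 416 mm apart overall. Between them run 7 rectangular rungs (69 mm deep, 32 mm thick), front faces flush with the rails' −y face. The bottom of the first rung is 233 mm above the floor and each subsequent rung is 289 mm higher than the one below.

The spool is on top of the stool. The ladder is on the floor beside the stool on its −x side.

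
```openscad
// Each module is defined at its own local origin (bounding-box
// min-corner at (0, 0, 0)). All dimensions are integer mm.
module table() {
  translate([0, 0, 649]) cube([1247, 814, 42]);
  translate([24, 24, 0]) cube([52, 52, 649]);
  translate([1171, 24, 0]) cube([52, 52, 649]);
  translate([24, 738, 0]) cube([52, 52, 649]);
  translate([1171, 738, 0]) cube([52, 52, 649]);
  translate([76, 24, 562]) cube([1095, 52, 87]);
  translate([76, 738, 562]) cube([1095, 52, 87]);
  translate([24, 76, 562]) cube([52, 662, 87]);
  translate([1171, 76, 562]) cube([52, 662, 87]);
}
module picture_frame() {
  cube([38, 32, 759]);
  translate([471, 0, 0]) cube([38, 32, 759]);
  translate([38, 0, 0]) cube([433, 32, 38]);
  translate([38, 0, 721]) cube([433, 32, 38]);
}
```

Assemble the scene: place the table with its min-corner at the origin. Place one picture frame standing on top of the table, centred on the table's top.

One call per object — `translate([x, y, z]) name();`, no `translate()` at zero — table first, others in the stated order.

table();
translate([369, 391, 691]) picture_frame();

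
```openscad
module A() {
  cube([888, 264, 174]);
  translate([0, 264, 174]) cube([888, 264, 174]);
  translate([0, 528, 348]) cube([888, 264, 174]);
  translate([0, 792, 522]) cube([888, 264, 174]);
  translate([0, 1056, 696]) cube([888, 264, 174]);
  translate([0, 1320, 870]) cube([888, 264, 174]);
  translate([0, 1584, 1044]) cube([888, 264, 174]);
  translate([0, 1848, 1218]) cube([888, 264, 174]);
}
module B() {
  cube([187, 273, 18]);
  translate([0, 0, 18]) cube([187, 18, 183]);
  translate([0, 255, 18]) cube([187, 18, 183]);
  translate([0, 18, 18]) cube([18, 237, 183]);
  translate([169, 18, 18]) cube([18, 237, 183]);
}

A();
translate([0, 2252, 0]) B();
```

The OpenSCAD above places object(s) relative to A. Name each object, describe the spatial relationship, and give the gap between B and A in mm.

The open box's nearest face is 140 mm from the staircase's +y face.

A is a staircase. B is an open box. The open box is on the floor beside the staircase on its +y side. The gap between the open box and the staircase is 140 mm.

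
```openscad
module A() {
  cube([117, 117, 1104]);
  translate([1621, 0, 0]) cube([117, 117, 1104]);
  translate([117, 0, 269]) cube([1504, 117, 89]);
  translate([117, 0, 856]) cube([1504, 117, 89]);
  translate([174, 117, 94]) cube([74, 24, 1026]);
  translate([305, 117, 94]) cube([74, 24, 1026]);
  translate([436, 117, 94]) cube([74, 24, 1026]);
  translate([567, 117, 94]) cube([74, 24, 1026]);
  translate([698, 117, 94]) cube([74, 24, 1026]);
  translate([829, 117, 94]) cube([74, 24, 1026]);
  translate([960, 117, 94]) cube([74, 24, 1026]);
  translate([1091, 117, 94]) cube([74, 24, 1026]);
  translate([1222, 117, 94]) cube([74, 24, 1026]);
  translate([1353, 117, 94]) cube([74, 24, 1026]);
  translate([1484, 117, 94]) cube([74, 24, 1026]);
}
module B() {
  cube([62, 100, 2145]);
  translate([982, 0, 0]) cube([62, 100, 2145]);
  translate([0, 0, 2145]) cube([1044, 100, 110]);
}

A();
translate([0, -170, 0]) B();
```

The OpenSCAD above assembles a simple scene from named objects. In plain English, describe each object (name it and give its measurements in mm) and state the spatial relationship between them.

A is a fence section. Two 117×117 mm posts, 1104 mm tall, stand on the floor with a clear span of 1504 mm between their inner faces. Two horizontal rails of 117×89 mm section span the gap between the posts with their undersides at z = 269 mm and z = 856 mm, flush with the posts' −y face. 11 pickets, each 74 mm wide, 24 mm thick and 1026 mm tall, are fixed to the +y face of the rails with their bottoms at z = 94 mm, evenly spaced across the span with equal gaps (rounded down to the nearest mm) at the −x end and between each pair — any rounding remainder accumulates at the +x end.

B is a rectangular door frame: two vertical jambs of 62×100 mm section, 2145 mm tall, with a clear opening 920 mm wide between their inner faces. A header 110 mm tall and 100 mm deep lies on top of the jambs and spans the full outside width.

The door frame is on the floor beside the fence section on its −y side.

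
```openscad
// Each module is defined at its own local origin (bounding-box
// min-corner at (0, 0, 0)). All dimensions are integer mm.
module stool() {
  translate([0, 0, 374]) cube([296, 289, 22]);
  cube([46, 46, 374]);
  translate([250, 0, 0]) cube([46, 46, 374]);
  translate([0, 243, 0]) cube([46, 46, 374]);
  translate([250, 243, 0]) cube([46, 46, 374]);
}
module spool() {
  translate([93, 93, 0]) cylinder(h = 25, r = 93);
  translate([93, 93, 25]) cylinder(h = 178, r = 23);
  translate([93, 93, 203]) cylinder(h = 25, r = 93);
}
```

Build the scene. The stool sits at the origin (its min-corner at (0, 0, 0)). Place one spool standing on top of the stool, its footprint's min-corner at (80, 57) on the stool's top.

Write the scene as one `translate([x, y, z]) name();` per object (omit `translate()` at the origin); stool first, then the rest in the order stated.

stool();
translate([80, 57, 396]) spool();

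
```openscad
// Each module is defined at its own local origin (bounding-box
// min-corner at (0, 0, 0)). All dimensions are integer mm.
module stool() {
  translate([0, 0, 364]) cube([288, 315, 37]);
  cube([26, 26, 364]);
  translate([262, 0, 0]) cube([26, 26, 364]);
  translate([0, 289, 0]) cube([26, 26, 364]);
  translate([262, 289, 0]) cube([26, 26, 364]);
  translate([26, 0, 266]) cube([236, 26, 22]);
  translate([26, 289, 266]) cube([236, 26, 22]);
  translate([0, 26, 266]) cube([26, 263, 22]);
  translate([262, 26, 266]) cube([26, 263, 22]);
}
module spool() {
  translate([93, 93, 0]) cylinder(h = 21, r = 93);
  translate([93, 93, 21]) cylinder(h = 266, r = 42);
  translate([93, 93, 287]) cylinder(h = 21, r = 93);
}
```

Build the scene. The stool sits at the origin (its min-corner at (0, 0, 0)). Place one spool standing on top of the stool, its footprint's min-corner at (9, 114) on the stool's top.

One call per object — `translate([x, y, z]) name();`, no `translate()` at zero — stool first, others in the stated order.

stool();
translate([9, 114, 401]) spool();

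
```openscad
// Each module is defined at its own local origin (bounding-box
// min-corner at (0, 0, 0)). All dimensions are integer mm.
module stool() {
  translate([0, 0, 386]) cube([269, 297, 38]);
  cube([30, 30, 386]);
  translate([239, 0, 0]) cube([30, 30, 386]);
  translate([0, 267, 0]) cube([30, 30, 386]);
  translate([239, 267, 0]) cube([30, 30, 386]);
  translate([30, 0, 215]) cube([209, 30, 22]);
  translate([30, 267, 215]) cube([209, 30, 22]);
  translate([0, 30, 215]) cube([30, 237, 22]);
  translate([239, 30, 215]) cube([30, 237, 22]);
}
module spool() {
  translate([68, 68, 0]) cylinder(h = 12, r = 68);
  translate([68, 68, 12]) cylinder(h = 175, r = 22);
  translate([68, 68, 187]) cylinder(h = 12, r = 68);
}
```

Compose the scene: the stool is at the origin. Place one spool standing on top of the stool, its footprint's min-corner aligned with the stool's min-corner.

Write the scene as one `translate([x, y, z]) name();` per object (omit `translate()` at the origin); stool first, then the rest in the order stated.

stool();
translate([0, 0, 424]) spool();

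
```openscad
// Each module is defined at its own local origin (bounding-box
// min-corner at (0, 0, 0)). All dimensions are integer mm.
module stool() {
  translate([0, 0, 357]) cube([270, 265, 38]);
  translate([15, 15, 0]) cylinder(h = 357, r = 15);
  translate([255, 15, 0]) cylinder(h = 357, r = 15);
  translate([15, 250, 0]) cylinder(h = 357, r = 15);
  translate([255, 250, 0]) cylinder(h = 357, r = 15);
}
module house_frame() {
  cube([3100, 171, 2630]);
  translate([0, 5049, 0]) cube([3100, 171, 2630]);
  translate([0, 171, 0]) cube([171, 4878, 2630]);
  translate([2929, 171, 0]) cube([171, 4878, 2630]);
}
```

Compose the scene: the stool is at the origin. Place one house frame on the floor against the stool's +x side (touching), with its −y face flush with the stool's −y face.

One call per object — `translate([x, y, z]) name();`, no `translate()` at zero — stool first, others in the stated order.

stool();
translate([270, 0, 0]) house_frame();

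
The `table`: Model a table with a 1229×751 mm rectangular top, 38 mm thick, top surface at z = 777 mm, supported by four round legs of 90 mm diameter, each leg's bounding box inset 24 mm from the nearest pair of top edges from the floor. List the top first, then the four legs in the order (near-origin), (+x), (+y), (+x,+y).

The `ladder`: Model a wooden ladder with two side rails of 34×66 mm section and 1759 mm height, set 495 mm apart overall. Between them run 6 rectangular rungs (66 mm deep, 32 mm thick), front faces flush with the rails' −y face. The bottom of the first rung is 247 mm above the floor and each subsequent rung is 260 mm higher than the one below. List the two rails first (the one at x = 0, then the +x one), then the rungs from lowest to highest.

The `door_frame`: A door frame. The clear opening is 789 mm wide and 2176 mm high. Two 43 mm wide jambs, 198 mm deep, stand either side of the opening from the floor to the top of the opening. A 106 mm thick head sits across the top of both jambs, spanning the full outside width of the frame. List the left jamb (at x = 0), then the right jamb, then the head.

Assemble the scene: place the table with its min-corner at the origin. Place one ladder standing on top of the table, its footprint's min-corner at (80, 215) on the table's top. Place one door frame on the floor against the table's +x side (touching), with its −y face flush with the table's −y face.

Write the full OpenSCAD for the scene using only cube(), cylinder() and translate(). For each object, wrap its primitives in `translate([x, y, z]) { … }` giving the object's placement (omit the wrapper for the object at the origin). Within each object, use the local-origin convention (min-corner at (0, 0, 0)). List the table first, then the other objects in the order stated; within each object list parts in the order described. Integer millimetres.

translate([0, 0, 739]) cube([1229, 751, 38]);
translate([69, 69, 0]) cylinder(h = 739, r = 45);
translate([1160, 69, 0]) cylinder(h = 739, r = 45);
translate([69, 682, 0]) cylinder(h = 739, r = 45);
translate([1160, 682, 0]) cylinder(h = 739, r = 45);
translate([80, 215, 777]) {
  cube([34, 66, 1759]);
  translate([461, 0, 0]) cube([34, 66, 1759]);
  translate([34, 0, 247]) cube([427, 66, 32]);
  translate([34, 0, 507]) cube([427, 66, 32]);
  translate([34, 0, 767]) cube([427, 66, 32]);
  translate([34, 0, 1027]) cube([427, 66, 32]);
  translate([34, 0, 1287]) cube([427, 66, 32]);
  translate([34, 0, 1547]) cube([427, 66, 32]);
}
translate([1229, 0, 0]) {
  cube([43, 198, 2176]);
  translate([832, 0, 0]) cube([43, 198, 2176]);
  translate([0, 0, 2176]) cube([875, 198, 106]);
}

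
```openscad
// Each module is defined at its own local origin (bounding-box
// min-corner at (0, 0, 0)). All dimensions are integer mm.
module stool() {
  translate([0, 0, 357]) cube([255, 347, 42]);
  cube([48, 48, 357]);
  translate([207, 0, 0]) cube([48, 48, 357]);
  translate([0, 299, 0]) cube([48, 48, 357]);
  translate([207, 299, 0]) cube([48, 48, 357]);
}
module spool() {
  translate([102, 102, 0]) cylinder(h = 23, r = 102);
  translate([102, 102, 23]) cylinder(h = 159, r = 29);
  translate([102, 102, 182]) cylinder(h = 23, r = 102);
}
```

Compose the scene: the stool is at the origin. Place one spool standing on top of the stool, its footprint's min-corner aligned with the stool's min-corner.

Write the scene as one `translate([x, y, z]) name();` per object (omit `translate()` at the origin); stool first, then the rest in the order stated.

stool();
translate([0, 0, 399]) spool();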